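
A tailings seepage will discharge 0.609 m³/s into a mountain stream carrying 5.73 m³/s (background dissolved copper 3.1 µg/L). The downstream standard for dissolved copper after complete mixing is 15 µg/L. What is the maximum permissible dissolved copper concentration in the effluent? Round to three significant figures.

At the limit, (Qr·Cr + Qe·Cₑ)/(Qr + Qe) = 15:
Cₑ = (6.339·15 − 5.730·3.100) / 0.6090 = 127.0 µg/L.

127 µg/L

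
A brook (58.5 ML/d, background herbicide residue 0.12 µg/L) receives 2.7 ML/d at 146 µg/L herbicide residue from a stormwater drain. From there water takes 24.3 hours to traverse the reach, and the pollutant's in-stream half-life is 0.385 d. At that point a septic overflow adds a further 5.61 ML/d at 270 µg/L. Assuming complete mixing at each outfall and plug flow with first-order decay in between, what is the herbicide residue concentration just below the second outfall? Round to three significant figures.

Mass balance: C = (58.50·0.1200 + 2.700·146.0) / 61.20 = 401.2/61.20 = 6.556 µg/L; combined flow 61.20 ML/d.
Half-life 0.385 d → k = ln 2 / 0.385 = 1.800 d⁻¹.
First-order decay: C = 6.556·exp(−k·t) = 6.556·0.1616 = 1.059 µg/L.
Second outfall: C = (61.20·1.059 + 5.610·270.0)/66.81 = 23.64 µg/L.

23.6 µg/L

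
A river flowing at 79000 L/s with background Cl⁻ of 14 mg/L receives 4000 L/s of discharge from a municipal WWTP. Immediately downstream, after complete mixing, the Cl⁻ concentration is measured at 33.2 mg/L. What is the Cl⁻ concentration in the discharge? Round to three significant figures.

Mass balance: 79000·14.00 + 4000·Cₑ = 83000·33.20
→ Cₑ = (83000·33.20 − 79000·14.00) / 4000 = 412.4 mg/L.

412 mg/L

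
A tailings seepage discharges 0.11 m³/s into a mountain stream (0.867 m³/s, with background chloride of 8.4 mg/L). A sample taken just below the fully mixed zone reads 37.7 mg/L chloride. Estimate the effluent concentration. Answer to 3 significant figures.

Mass balance: 0.8670·8.400 + 0.1100·Cₑ = 0.9770·37.70
→ Cₑ = (0.9770·37.70 − 0.8670·8.400) / 0.1100 = 268.6 mg/L.

269 mg/L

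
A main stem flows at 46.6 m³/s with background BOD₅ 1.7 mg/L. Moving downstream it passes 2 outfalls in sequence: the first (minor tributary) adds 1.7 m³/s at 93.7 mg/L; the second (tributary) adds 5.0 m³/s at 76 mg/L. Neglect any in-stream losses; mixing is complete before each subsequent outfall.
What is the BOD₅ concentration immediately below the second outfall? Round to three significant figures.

11.6 mg/L

Below outfall 1: Q → 48.30 m³/s, C = (46.60·1.700 + 1.700·93.70)/48.30 = 4.938 mg/L.
Below outfall 2: Q → 53.30 m³/s, C = (48.30·4.938 + 5.000·76.00)/53.30 = 11.60 mg/L.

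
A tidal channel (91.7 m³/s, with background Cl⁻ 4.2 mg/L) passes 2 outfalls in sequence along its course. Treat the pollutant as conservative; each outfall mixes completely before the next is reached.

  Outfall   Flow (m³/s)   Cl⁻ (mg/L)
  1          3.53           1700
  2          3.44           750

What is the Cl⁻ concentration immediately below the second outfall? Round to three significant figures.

Below outfall 1: Q → 95.23 m³/s, C = (91.70·4.200 + 3.530·1700)/95.23 = 67.06 mg/L.
Below outfall 2: Q → 98.67 m³/s, C = (95.23·67.06 + 3.440·750.0)/98.67 = 90.87 mg/L.

90.9 mg/L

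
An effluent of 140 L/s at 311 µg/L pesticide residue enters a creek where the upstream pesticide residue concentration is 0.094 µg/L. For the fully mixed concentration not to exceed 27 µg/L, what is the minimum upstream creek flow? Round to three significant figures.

Set C_mix = 27: (Q·0.09400 + 140.0·311.0) / (Q + 140.0) = 27
→ Q = 140.0·(311.0 − 27)/(27 − 0.09400) = 1478 L/s.

1480 L/s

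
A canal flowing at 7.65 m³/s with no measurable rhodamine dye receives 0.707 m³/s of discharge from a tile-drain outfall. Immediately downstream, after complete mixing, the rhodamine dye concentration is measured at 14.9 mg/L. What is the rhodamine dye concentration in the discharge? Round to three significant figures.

Mass balance: 7.650·0 + 0.7070·Cₑ = 8.357·14.90
→ Cₑ = (8.357·14.90 − 7.650·0) / 0.7070 = 176.1 mg/L.

176 mg/L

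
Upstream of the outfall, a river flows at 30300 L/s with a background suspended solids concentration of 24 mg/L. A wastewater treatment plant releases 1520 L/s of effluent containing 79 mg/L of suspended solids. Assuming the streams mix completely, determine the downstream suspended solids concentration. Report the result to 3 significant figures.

26.6 mg/L

Mixed concentration C = ΣQC/ΣQ = (30300·24.00 + 1520·79.00) / 31820 = 847300/31820 = 26.63 mg/L.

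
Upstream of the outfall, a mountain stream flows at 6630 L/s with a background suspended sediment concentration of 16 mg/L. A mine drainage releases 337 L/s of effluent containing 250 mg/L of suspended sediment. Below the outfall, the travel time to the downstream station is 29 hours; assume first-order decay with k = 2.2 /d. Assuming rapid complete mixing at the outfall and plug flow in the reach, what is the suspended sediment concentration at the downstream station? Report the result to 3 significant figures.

Mass balance: C = (6630·16.00 + 337.0·250.0) / 6967 = 190300/6967 = 27.32 mg/L.
After decay, C = 27.32 × e^(−kt) = 27.32 × 0.07006 = 1.914 mg/L.

1.91 mg/L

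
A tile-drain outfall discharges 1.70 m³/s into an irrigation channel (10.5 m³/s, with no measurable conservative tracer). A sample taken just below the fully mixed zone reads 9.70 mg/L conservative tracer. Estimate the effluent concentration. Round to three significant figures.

69.6 mg/L

Mass balance: 10.50·0 + 1.700·Cₑ = 12.20·9.700
→ Cₑ = (12.20·9.700 − 10.50·0) / 1.700 = 69.61 mg/L.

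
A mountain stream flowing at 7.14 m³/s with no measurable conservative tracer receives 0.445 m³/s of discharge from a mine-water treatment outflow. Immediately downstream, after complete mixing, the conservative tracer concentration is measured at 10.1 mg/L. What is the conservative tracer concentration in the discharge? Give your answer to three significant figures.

172 mg/L

Mass balance: 7.140·0 + 0.4450·Cₑ = 7.585·10.10
→ Cₑ = (7.585·10.10 − 7.140·0) / 0.4450 = 172.2 mg/L.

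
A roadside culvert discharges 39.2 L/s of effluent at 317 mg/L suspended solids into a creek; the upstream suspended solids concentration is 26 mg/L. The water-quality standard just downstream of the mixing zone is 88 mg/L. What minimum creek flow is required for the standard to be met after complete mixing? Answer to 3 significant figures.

Set C_mix = 88: (Q·26.00 + 39.20·317.0) / (Q + 39.20) = 88
→ Q = 39.20·(317.0 − 88)/(88 − 26.00) = 144.8 L/s.

145 L/s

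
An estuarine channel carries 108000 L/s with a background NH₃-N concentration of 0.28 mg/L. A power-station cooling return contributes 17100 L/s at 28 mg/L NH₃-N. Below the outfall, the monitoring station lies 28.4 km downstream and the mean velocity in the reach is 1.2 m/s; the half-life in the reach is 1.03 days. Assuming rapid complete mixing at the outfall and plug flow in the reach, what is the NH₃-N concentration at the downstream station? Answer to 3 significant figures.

3.38 mg/L

After mixing, C = (108000·0.2800 + 17100·28.00) / 125100 = 509000/125100 = 4.069 mg/L.
Travel time t = 28.4·1000 / 1.2 = 23670 s = 6.574 h.
Half-life 1.03 d → k = ln 2 / 1.03 = 0.6730 d⁻¹.
Decay over the reach: 4.069·exp(−kt) = 4.069·0.8317 = 3.384 mg/L.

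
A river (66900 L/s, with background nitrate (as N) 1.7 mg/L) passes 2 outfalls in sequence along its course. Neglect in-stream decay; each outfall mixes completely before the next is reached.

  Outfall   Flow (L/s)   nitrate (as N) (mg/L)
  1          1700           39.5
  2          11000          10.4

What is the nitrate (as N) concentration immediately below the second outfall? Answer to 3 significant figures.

After outfall 1: Q = 66900 + 1700 = 68600 L/s; C = (66900·1.700 + 1700·39.50)/68600 = 2.637 mg/L.
After outfall 2: Q = 68600 + 11000 = 79600 L/s; C = (68600·2.637 + 11000·10.40)/79600 = 3.710 mg/L.

3.71 mg/L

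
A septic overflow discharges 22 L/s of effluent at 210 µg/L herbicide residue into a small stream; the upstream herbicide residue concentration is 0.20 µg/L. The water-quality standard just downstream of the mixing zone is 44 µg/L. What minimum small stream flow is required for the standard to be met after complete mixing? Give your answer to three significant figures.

Set C_mix = 44: (Q·0.2000 + 22.00·210.0) / (Q + 22.00) = 44
→ Q = 22.00·(210.0 − 44)/(44 − 0.2000) = 83.38 L/s.

83.4 L/s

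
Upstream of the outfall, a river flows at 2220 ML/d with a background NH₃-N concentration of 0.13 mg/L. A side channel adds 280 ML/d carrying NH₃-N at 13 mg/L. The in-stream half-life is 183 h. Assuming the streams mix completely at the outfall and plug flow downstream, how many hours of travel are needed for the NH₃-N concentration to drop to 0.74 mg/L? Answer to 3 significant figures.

199 h

After mixing, C = (2220·0.1300 + 280.0·13.00) / 2500 = 3929/2500 = 1.571 mg/L.
Half-life 183 h → k = ln 2 / 183 = 0.003788 h⁻¹ = 0.09090 d⁻¹.
1.571·exp(−k·t) = 0.74 → t = ln(1.571/0.74)/k = 715800 s = 198.8 h.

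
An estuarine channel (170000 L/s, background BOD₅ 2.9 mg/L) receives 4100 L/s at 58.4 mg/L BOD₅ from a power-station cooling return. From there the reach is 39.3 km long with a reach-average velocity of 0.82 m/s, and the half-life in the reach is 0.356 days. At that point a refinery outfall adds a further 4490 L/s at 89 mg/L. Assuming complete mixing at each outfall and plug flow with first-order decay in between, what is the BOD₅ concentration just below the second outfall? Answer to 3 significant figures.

After mixing, C = (170000·2.900 + 4100·58.40) / 174100 = 732400/174100 = 4.207 mg/L; combined flow 174100 L/s.
Travel time t = 39.3·1000 / 0.82 = 47930 s = 13.31 h.
Half-life 0.356 d → k = ln 2 / 0.356 = 1.947 d⁻¹.
First-order decay: C = 4.207·exp(−k·t) = 4.207·0.3396 = 1.429 mg/L.
At the second outfall, C = (174100·1.429 + 4490·89.00) / (174100 + 4490) = 3.630 mg/L.

3.63 mg/L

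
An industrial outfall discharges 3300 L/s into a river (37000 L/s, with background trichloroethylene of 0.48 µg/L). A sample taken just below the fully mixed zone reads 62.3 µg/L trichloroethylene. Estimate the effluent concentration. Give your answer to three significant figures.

755 µg/L

Mass balance: 37000·0.4800 + 3300·Cₑ = 40300·62.30
→ Cₑ = (40300·62.30 − 37000·0.4800) / 3300 = 755.4 µg/L.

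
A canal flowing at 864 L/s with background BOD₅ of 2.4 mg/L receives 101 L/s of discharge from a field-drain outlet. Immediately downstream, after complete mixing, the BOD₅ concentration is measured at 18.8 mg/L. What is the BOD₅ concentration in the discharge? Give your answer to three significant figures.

Mass balance: 864.0·2.400 + 101.0·Cₑ = 965.0·18.80
→ Cₑ = (965.0·18.80 − 864.0·2.400) / 101.0 = 159.1 mg/L.

159 mg/L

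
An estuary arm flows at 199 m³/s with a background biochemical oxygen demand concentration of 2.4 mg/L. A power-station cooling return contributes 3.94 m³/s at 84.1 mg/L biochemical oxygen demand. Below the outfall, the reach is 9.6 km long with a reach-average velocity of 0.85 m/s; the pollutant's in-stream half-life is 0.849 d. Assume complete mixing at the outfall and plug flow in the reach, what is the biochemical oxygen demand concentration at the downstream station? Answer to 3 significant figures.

3.58 mg/L

After mixing, C = (199.0·2.400 + 3.940·84.10) / 202.9 = 809.0/202.9 = 3.986 mg/L.
Travel time t = 9.6·1000 / 0.85 = 11290 s = 3.137 h.
Half-life 0.849 d → k = ln 2 / 0.849 = 0.8164 d⁻¹.
First-order decay: C = 3.986·exp(−k·t) = 3.986·0.8988 = 3.583 mg/L.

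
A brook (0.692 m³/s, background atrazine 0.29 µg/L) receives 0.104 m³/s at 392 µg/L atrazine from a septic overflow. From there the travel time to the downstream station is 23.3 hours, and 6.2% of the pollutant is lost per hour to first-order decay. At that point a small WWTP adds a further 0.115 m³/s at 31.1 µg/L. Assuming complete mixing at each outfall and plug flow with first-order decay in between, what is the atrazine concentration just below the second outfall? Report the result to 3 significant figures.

14.0 µg/L

Conservation of mass: C = (0.6920·0.2900 + 0.1040·392.0) / 0.7960 = 40.97/0.7960 = 51.47 µg/L; combined flow 0.7960 m³/s.
6.2%/h lost → k = −ln(1 − 0.062) = 0.06401 h⁻¹.
Decay over the reach: 51.47·exp(−kt) = 51.47·0.2251 = 11.58 µg/L.
At the second outfall, C = (0.7960·11.58 + 0.1150·31.10) / (0.7960 + 0.1150) = 14.05 µg/L.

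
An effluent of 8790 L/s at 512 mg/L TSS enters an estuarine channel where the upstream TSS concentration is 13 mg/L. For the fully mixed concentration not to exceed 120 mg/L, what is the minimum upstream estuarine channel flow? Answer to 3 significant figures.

32200 L/s

Set C_mix = 120: (Q·13.00 + 8790·512.0) / (Q + 8790) = 120
→ Q = 8790·(512.0 − 120)/(120 − 13.00) = 32200 L/s.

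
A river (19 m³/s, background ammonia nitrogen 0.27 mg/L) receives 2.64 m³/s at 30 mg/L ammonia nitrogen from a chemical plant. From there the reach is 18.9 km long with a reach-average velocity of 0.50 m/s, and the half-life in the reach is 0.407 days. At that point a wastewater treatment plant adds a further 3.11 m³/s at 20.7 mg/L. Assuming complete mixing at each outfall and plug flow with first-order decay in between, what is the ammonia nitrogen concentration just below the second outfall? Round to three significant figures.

After mixing, C = (19.00·0.2700 + 2.640·30.00) / 21.64 = 84.33/21.64 = 3.897 mg/L; combined flow 21.64 m³/s.
Travel time t = 18.9·1000 / 0.50 = 37800 s = 10.50 h.
Half-life 0.407 d → k = ln 2 / 0.407 = 1.703 d⁻¹.
Decay over the reach: 3.897·exp(−kt) = 3.897·0.4747 = 1.850 mg/L.
At the second outfall, C = (21.64·1.850 + 3.110·20.70) / (21.64 + 3.110) = 4.218 mg/L.

4.22 mg/L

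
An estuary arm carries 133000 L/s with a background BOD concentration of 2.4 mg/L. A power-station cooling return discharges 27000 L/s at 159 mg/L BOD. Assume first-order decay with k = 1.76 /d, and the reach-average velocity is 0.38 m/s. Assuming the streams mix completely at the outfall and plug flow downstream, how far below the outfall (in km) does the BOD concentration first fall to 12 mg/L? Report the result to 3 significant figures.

Conservation of mass: C = (133000·2.400 + 27000·159.0) / 160000 = 4612000/160000 = 28.83 mg/L.
Set 28.83·exp(−k·t) = 12 → t = ln(28.83/12)/k = 43020 s = 11.95 h.
Distance = v·t = 0.38·43020 = 16350 m = 16.35 km.

16.3 km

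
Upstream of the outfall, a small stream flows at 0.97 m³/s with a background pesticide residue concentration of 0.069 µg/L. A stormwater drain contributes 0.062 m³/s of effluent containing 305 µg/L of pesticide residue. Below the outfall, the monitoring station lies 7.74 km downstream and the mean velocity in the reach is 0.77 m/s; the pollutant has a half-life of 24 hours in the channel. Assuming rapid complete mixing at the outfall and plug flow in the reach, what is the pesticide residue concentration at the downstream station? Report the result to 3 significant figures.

Mass balance: C = (0.9700·0.06900 + 0.06200·305.0) / 1.032 = 18.98/1.032 = 18.39 µg/L.
Travel time t = 7.74·1000 / 0.77 = 10050 s = 2.792 h.
Half-life 24 h → k = ln 2 / 24 = 0.02888 h⁻¹ = 0.6931 d⁻¹.
After decay, C = 18.39 × e^(−kt) = 18.39 × 0.9225 = 16.96 µg/L.

17.0 µg/L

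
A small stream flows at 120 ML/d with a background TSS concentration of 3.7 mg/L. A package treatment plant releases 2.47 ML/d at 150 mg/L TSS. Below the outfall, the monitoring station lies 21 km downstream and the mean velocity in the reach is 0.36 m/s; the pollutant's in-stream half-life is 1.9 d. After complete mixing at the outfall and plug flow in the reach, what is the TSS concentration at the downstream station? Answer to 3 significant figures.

Mass balance: C = (120.0·3.700 + 2.470·150.0) / 122.5 = 814.5/122.5 = 6.651 mg/L.
Travel time t = 21·1000 / 0.36 = 58330 s = 16.20 h.
Half-life 1.9 d → k = ln 2 / 1.9 = 0.3648 d⁻¹.
After decay, C = 6.651 × e^(−kt) = 6.651 × 0.7817 = 5.199 mg/L.

5.20 mg/L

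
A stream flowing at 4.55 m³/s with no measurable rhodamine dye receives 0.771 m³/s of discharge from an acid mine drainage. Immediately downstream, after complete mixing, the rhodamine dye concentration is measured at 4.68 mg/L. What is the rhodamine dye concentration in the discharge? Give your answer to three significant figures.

32.3 mg/L

Mass balance: 4.550·0 + 0.7710·Cₑ = 5.321·4.680
→ Cₑ = (5.321·4.680 − 4.550·0) / 0.7710 = 32.30 mg/L.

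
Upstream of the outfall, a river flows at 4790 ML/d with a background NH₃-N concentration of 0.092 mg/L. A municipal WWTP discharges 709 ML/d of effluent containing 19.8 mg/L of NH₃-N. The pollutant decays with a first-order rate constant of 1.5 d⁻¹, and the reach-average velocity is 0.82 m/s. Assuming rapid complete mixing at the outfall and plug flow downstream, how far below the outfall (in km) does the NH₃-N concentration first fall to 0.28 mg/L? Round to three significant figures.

Mass balance: C = (4790·0.09200 + 709.0·19.80) / 5499 = 14480/5499 = 2.633 mg/L.
Set 2.633·exp(−k·t) = 0.28 → t = ln(2.633/0.28)/k = 129100 s = 35.86 h.
Distance = v·t = 0.82·129100 = 105900 m = 105.9 km.

106 km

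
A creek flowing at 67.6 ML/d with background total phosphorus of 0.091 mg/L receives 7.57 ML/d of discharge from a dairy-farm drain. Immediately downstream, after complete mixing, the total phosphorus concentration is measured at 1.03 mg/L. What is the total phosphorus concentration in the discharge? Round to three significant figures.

9.42 mg/L

Mass balance: 67.60·0.09100 + 7.570·Cₑ = 75.17·1.030
→ Cₑ = (75.17·1.030 − 67.60·0.09100) / 7.570 = 9.415 mg/L.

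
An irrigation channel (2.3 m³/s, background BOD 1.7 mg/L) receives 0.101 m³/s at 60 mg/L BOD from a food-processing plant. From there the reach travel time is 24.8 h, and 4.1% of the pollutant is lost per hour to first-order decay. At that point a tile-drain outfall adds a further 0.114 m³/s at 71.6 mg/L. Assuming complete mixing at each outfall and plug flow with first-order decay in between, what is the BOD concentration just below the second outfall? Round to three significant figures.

After mixing, C = (2.300·1.700 + 0.1010·60.00) / 2.401 = 9.970/2.401 = 4.152 mg/L; combined flow 2.401 m³/s.
4.1%/h lost → k = −ln(1 − 0.041) = 0.04186 h⁻¹.
Decay over the reach: 4.152·exp(−kt) = 4.152·0.3541 = 1.470 mg/L.
Second outfall: C = (2.401·1.470 + 0.1140·71.60)/2.515 = 4.649 mg/L.

4.65 mg/L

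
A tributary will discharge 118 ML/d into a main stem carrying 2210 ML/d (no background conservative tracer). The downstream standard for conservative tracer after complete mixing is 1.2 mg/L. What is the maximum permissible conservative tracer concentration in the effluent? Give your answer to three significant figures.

At the limit, (Qr·Cr + Qe·Cₑ)/(Qr + Qe) = 1.2:
Cₑ = (2328·1.2 − 2210·0) / 118.0 = 23.67 mg/L.

23.7 mg/L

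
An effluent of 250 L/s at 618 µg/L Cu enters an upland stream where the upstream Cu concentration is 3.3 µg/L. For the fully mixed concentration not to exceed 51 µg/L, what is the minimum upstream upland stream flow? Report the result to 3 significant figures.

2970 L/s

Set C_mix = 51: (Q·3.300 + 250.0·618.0) / (Q + 250.0) = 51
→ Q = 250.0·(618.0 − 51)/(51 − 3.300) = 2972 L/s.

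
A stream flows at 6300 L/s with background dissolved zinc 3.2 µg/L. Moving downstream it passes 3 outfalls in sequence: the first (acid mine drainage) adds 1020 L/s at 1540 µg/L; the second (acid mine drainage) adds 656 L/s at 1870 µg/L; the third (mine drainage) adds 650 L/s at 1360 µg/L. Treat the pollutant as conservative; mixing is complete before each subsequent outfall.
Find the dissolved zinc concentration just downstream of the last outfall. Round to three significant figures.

After outfall 1: Q = 6300 + 1020 = 7320 L/s; C = (6300·3.200 + 1020·1540)/7320 = 217.3 µg/L.
After outfall 2: Q = 7320 + 656.0 = 7976 L/s; C = (7320·217.3 + 656.0·1870)/7976 = 353.3 µg/L.
After outfall 3: Q = 7976 + 650.0 = 8626 L/s; C = (7976·353.3 + 650.0·1360)/8626 = 429.1 µg/L.

429 µg/L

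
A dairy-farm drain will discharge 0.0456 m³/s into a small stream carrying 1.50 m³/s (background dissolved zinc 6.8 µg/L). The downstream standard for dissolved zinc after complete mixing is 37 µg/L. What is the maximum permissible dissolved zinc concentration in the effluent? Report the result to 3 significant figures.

At the limit, (Qr·Cr + Qe·Cₑ)/(Qr + Qe) = 37:
Cₑ = (1.546·37 − 1.500·6.800) / 0.04560 = 1030 µg/L.

1030 µg/L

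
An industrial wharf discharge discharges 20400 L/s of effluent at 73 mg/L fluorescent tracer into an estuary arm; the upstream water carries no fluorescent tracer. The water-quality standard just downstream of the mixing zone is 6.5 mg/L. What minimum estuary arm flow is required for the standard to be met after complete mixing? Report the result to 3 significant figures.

Set C_mix = 6.5: (Q·0 + 20400·73.00) / (Q + 20400) = 6.5
→ Q = 20400·(73.00 − 6.5)/(6.5 − 0) = 208700 L/s.

209000 L/s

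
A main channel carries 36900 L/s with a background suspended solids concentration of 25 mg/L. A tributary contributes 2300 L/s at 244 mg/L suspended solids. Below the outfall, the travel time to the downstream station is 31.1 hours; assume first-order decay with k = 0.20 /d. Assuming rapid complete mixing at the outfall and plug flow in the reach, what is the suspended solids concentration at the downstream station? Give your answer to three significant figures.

29.2 mg/L

After mixing, C = (36900·25.00 + 2300·244.0) / 39200 = 1484000/39200 = 37.85 mg/L.
Decay over the reach: 37.85·exp(−kt) = 37.85·0.7717 = 29.21 mg/L.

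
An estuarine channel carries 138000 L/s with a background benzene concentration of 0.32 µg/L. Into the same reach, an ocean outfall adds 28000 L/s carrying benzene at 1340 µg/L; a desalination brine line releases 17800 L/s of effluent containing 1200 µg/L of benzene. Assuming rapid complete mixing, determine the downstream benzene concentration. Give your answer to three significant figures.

321 µg/L

Mixed concentration C = ΣQC/ΣQ = (138000·0.3200 + 28000·1340 + 17800·1200) / 183800 = 58920000/183800 = 320.6 µg/L.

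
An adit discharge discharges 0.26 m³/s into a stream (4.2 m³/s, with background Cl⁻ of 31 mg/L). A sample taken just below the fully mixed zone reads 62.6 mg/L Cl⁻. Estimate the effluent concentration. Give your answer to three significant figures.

Mass balance: 4.200·31.00 + 0.2600·Cₑ = 4.460·62.60
→ Cₑ = (4.460·62.60 − 4.200·31.00) / 0.2600 = 573.1 mg/L.

573 mg/L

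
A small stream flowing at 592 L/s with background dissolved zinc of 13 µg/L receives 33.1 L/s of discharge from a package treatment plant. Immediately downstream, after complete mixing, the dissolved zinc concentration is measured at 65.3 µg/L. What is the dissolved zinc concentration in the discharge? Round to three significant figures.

Mass balance: 592.0·13.00 + 33.10·Cₑ = 625.1·65.30
→ Cₑ = (625.1·65.30 − 592.0·13.00) / 33.10 = 1001 µg/L.

1000 µg/L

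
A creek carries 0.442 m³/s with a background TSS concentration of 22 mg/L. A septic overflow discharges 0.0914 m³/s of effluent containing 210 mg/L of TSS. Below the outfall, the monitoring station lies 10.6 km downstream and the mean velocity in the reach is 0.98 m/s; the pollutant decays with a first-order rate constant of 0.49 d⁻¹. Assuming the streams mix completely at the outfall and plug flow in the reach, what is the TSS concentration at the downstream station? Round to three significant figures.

51.0 mg/L

Flow-weighted average: C = (0.4420·22.00 + 0.09140·210.0) / 0.5334 = 28.92/0.5334 = 54.21 mg/L.
Travel time t = 10.6·1000 / 0.98 = 10820 s = 3.005 h.
First-order decay: C = 54.21·exp(−k·t) = 54.21·0.9405 = 50.99 mg/L.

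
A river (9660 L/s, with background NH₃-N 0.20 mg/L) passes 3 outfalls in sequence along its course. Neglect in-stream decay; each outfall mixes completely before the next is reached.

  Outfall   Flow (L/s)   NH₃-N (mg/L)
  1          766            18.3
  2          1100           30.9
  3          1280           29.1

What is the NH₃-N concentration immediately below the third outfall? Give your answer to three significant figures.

6.81 mg/L

Outfall 1: combined Q = 10430 L/s; C = (9660·0.2000 + 766.0·18.30)/10430 = 1.530 mg/L.
Outfall 2: combined Q = 11530 L/s; C = (10430·1.530 + 1100·30.90)/11530 = 4.333 mg/L.
Outfall 3: combined Q = 12810 L/s; C = (11530·4.333 + 1280·29.10)/12810 = 6.808 mg/L.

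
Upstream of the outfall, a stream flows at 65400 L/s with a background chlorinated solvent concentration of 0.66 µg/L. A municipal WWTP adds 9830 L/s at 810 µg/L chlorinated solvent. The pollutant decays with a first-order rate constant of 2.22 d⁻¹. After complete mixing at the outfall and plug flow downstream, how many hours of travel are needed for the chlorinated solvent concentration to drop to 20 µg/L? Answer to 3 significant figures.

Mixed concentration C = ΣQC/ΣQ = (65400·0.6600 + 9830·810.0) / 75230 = 8005000/75230 = 106.4 µg/L.
106.4·exp(−k·t) = 20 → t = ln(106.4/20)/k = 65060 s = 18.07 h.

18.1 h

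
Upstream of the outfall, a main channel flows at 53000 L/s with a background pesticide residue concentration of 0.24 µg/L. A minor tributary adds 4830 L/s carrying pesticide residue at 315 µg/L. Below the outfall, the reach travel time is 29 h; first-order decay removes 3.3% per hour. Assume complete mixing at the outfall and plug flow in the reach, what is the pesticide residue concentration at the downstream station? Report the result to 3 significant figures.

10.0 µg/L

Flow-weighted average: C = (53000·0.2400 + 4830·315.0) / 57830 = 1534000/57830 = 26.53 µg/L.
3.3%/h lost → k = −ln(1 − 0.033) = 0.03356 h⁻¹.
Applying C = C₀e^(−kt): 26.53 × 0.3779 = 10.03 µg/L.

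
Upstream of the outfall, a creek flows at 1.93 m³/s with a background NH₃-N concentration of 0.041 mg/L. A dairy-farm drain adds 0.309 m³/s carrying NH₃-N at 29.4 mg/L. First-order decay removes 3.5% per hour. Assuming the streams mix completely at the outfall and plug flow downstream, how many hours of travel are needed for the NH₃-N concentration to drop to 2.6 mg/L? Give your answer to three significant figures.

12.7 h

Conservation of mass: C = (1.930·0.04100 + 0.3090·29.40) / 2.239 = 9.164/2.239 = 4.093 mg/L.
3.5%/h lost → k = −ln(1 − 0.035) = 0.03563 h⁻¹.
4.093·exp(−k·t) = 2.6 → t = ln(4.093/2.6)/k = 45850 s = 12.74 h.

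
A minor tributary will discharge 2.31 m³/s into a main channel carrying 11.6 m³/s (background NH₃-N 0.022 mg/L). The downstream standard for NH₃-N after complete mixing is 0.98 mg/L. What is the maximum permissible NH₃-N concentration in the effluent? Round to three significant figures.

5.79 mg/L

At the limit, (Qr·Cr + Qe·Cₑ)/(Qr + Qe) = 0.98:
Cₑ = (13.91·0.98 − 11.60·0.02200) / 2.310 = 5.791 mg/L.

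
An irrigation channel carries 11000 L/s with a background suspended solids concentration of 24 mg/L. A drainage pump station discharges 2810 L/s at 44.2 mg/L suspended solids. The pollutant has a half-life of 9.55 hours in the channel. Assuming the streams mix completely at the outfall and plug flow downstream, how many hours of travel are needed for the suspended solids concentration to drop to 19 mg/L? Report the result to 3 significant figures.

5.40 h

After mixing, C = (11000·24.00 + 2810·44.20) / 13810 = 388200/13810 = 28.11 mg/L.
Half-life 9.55 h → k = ln 2 / 9.55 = 0.07258 h⁻¹ = 1.742 d⁻¹.
28.11·exp(−k·t) = 19 → t = ln(28.11/19)/k = 19430 s = 5.397 h.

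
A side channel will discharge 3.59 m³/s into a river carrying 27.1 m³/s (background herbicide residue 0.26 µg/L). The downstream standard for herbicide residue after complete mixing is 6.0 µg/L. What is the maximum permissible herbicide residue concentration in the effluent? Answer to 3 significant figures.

At the limit, (Qr·Cr + Qe·Cₑ)/(Qr + Qe) = 6.0:
Cₑ = (30.69·6.0 − 27.10·0.2600) / 3.590 = 49.33 µg/L.

49.3 µg/L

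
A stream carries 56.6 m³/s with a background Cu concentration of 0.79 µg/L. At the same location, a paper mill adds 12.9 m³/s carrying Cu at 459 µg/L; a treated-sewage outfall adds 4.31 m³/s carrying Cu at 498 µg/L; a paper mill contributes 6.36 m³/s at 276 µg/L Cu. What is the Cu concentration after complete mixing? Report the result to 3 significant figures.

123 µg/L

Mass balance: C = (56.60·0.7900 + 12.90·459.0 + 4.310·498.0 + 6.360·276.0) / 80.17 = 9868/80.17 = 123.1 µg/L.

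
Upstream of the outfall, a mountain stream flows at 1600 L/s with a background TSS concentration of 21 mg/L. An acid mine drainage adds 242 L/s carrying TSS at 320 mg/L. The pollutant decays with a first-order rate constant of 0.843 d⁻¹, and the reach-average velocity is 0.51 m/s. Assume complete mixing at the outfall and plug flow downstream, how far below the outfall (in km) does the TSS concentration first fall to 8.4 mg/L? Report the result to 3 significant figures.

103 km

Mass balance: C = (1600·21.00 + 242.0·320.0) / 1842 = 111000/1842 = 60.28 mg/L.
Set 60.28·exp(−k·t) = 8.4 → t = ln(60.28/8.4)/k = 202000 s = 56.11 h.
Distance = v·t = 0.51·202000 = 103000 m = 103.0 km.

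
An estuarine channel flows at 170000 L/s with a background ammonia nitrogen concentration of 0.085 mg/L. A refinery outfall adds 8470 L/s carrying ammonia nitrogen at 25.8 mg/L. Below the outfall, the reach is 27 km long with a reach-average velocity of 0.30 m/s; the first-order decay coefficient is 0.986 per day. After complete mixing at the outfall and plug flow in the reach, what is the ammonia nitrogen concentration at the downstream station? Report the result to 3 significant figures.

Flow-weighted average: C = (170000·0.08500 + 8470·25.80) / 178500 = 233000/178500 = 1.305 mg/L.
Travel time t = 27·1000 / 0.30 = 90000 s = 25.00 h.
First-order decay: C = 1.305·exp(−k·t) = 1.305·0.3580 = 0.4674 mg/L.

0.467 mg/L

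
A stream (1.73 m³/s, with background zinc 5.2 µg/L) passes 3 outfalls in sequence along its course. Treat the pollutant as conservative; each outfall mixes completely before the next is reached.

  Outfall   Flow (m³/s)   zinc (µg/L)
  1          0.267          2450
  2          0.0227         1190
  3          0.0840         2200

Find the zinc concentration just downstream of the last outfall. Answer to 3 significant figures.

416 µg/L

After outfall 1: Q = 1.730 + 0.2670 = 1.997 m³/s; C = (1.730·5.200 + 0.2670·2450)/1.997 = 332.1 µg/L.
After outfall 2: Q = 1.997 + 0.02270 = 2.020 m³/s; C = (1.997·332.1 + 0.02270·1190)/2.020 = 341.7 µg/L.
After outfall 3: Q = 2.020 + 0.08400 = 2.104 m³/s; C = (2.020·341.7 + 0.08400·2200)/2.104 = 415.9 µg/L.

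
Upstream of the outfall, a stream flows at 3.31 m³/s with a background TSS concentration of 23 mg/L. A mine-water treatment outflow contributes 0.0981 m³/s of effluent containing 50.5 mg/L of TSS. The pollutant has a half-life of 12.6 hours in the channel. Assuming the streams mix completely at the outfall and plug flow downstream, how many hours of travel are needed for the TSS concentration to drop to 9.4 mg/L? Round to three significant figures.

16.9 h

Flow-weighted average: C = (3.310·23.00 + 0.09810·50.50) / 3.408 = 81.08/3.408 = 23.79 mg/L.
Half-life 12.6 h → k = ln 2 / 12.6 = 0.05501 h⁻¹ = 1.320 d⁻¹.
23.79·exp(−k·t) = 9.4 → t = ln(23.79/9.4)/k = 60770 s = 16.88 h.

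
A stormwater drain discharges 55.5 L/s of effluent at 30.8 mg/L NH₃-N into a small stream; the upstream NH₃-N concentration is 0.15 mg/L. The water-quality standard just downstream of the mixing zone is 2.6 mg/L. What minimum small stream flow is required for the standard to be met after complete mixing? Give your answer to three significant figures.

639 L/s

Set C_mix = 2.6: (Q·0.1500 + 55.50·30.80) / (Q + 55.50) = 2.6
→ Q = 55.50·(30.80 − 2.6)/(2.6 − 0.1500) = 638.8 L/s.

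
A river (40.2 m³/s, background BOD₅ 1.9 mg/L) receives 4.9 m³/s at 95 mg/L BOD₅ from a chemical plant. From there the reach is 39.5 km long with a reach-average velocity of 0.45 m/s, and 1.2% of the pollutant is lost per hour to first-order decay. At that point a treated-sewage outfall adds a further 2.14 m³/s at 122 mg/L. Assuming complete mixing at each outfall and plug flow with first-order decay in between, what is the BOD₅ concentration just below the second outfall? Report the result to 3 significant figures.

Mixed concentration C = ΣQC/ΣQ = (40.20·1.900 + 4.900·95.00) / 45.10 = 541.9/45.10 = 12.02 mg/L; combined flow 45.10 m³/s.
Travel time t = 39.5·1000 / 0.45 = 87780 s = 24.38 h.
1.2%/h lost → k = −ln(1 − 0.012) = 0.01207 h⁻¹.
Applying C = C₀e^(−kt): 12.02 × 0.7450 = 8.951 mg/L.
Second outfall: C = (45.10·8.951 + 2.140·122.0)/47.24 = 14.07 mg/L.

14.1 mg/L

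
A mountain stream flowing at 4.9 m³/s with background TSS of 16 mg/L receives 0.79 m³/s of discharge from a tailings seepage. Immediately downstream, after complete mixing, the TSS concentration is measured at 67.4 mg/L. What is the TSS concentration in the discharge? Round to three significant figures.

Mass balance: 4.900·16.00 + 0.7900·Cₑ = 5.690·67.40
→ Cₑ = (5.690·67.40 − 4.900·16.00) / 0.7900 = 386.2 mg/L.

386 mg/L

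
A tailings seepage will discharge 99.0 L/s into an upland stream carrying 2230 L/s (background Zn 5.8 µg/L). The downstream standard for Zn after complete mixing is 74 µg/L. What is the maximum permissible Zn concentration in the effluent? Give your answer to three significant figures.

At the limit, (Qr·Cr + Qe·Cₑ)/(Qr + Qe) = 74:
Cₑ = (2329·74 − 2230·5.800) / 99.00 = 1610 µg/L.

1610 µg/L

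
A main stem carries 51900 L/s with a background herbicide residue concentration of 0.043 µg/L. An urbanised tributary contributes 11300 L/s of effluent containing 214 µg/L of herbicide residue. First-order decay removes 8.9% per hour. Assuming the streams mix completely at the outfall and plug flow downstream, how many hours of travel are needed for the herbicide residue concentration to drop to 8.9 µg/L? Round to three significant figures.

15.7 h

After mixing, C = (51900·0.04300 + 11300·214.0) / 63200 = 2420000/63200 = 38.30 µg/L.
8.9%/h lost → k = −ln(1 − 0.089) = 0.09321 h⁻¹.
38.30·exp(−k·t) = 8.9 → t = ln(38.30/8.9)/k = 56360 s = 15.66 h.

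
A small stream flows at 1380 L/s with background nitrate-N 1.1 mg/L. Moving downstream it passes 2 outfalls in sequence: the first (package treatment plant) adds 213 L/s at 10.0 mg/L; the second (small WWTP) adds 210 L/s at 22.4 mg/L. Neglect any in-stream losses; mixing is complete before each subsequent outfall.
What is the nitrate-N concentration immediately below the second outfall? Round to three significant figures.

4.63 mg/L

Outfall 1: combined Q = 1593 L/s; C = (1380·1.100 + 213.0·10.00)/1593 = 2.290 mg/L.
Outfall 2: combined Q = 1803 L/s; C = (1593·2.290 + 210.0·22.40)/1803 = 4.632 mg/L.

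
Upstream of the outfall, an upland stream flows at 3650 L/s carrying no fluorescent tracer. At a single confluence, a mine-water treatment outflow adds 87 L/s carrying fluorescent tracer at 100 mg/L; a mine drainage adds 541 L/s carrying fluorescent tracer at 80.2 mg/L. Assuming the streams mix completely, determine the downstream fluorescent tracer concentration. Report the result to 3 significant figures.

12.2 mg/L

Conservation of mass: C = (3650·0 + 87.00·100.0 + 541.0·80.20) / 4278 = 52090/4278 = 12.18 mg/L.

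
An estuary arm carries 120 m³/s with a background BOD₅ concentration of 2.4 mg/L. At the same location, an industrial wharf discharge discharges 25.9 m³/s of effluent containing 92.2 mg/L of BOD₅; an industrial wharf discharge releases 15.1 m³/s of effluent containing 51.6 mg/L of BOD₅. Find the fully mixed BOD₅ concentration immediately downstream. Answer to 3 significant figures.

21.5 mg/L

Mixed concentration C = ΣQC/ΣQ = (120.0·2.400 + 25.90·92.20 + 15.10·51.60) / 161.0 = 3455/161.0 = 21.46 mg/L.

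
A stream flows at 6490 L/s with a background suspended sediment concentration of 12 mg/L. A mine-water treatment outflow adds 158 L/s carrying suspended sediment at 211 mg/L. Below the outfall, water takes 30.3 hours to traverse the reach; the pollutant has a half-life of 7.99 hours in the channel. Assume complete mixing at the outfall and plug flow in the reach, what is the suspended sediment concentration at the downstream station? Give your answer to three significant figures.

Conservation of mass: C = (6490·12.00 + 158.0·211.0) / 6648 = 111200/6648 = 16.73 mg/L.
Half-life 7.99 h → k = ln 2 / 7.99 = 0.08675 h⁻¹ = 2.082 d⁻¹.
After decay, C = 16.73 × e^(−kt) = 16.73 × 0.07218 = 1.208 mg/L.

1.21 mg/L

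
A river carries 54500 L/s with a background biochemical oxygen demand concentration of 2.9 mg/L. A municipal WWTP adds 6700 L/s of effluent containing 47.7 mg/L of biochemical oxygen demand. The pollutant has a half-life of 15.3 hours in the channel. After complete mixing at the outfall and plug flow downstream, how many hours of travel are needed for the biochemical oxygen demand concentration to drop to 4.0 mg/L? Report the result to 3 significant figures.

Flow-weighted average: C = (54500·2.900 + 6700·47.70) / 61200 = 477600/61200 = 7.805 mg/L.
Half-life 15.3 h → k = ln 2 / 15.3 = 0.04530 h⁻¹ = 1.087 d⁻¹.
7.805·exp(−k·t) = 4.0 → t = ln(7.805/4.0)/k = 53110 s = 14.75 h.

14.8 h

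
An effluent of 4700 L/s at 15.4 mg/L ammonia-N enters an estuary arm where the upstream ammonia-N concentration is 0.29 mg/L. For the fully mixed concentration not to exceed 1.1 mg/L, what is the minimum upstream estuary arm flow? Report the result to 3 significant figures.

Set C_mix = 1.1: (Q·0.2900 + 4700·15.40) / (Q + 4700) = 1.1
→ Q = 4700·(15.40 − 1.1)/(1.1 − 0.2900) = 82980 L/s.

83000 L/s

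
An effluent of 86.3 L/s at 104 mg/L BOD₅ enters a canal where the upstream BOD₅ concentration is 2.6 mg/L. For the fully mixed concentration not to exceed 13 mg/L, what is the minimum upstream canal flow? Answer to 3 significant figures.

755 L/s

Set C_mix = 13: (Q·2.600 + 86.30·104.0) / (Q + 86.30) = 13
→ Q = 86.30·(104.0 − 13)/(13 − 2.600) = 755.1 L/s.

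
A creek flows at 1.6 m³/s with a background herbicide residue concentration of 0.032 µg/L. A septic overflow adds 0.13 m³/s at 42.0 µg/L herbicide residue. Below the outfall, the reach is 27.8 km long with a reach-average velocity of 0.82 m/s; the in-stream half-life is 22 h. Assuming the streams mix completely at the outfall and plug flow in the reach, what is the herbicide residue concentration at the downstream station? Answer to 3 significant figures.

2.37 µg/L

Conservation of mass: C = (1.600·0.03200 + 0.1300·42.00) / 1.730 = 5.511/1.730 = 3.186 µg/L.
Travel time t = 27.8·1000 / 0.82 = 33900 s = 9.417 h.
Half-life 22 h → k = ln 2 / 22 = 0.03151 h⁻¹ = 0.7562 d⁻¹.
Decay over the reach: 3.186·exp(−kt) = 3.186·0.7433 = 2.368 µg/L.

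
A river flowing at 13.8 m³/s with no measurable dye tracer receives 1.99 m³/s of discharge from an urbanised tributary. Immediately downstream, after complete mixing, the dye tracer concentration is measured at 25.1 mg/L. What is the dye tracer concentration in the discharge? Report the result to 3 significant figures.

199 mg/L

Mass balance: 13.80·0 + 1.990·Cₑ = 15.79·25.10
→ Cₑ = (15.79·25.10 − 13.80·0) / 1.990 = 199.2 mg/L.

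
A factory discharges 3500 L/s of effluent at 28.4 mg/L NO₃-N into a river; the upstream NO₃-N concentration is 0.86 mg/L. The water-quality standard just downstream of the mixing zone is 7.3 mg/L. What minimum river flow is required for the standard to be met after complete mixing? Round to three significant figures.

Set C_mix = 7.3: (Q·0.8600 + 3500·28.40) / (Q + 3500) = 7.3
→ Q = 3500·(28.40 − 7.3)/(7.3 − 0.8600) = 11470 L/s.

11500 L/s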